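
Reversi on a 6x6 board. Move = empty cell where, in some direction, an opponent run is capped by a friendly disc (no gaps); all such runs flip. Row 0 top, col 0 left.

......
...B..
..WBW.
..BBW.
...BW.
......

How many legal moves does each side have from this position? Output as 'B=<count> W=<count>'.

-- B to move --
(1,1): flips 1 -> legal
(1,2): flips 1 -> legal
(1,4): no bracket -> illegal
(1,5): flips 1 -> legal
(2,1): flips 1 -> legal
(2,5): flips 2 -> legal
(3,1): flips 1 -> legal
(3,5): flips 2 -> legal
(4,5): flips 2 -> legal
(5,3): no bracket -> illegal
(5,4): no bracket -> illegal
(5,5): flips 1 -> legal
B mobility = 9
-- W to move --
(0,2): flips 1 -> legal
(0,3): no bracket -> illegal
(0,4): flips 1 -> legal
(1,2): flips 1 -> legal
(1,4): no bracket -> illegal
(2,1): no bracket -> illegal
(3,1): flips 2 -> legal
(4,1): no bracket -> illegal
(4,2): flips 3 -> legal
(5,2): flips 1 -> legal
(5,3): no bracket -> illegal
(5,4): no bracket -> illegal
W mobility = 6

Answer: B=9 W=6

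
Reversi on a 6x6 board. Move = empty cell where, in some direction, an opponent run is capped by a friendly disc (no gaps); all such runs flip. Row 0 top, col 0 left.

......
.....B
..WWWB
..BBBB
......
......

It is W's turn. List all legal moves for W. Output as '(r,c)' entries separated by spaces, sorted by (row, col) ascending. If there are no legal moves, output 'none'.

(0,4): no bracket -> illegal
(0,5): no bracket -> illegal
(1,4): no bracket -> illegal
(2,1): no bracket -> illegal
(3,1): no bracket -> illegal
(4,1): flips 1 -> legal
(4,2): flips 2 -> legal
(4,3): flips 1 -> legal
(4,4): flips 2 -> legal
(4,5): flips 1 -> legal

Answer: (4,1) (4,2) (4,3) (4,4) (4,5)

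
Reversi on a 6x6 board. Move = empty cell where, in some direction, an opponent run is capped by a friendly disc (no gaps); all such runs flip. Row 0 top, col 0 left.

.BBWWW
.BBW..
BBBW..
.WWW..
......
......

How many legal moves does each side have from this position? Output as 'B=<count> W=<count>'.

Answer: B=8 W=3

Derivation:
-- B to move --
(1,4): flips 1 -> legal
(1,5): no bracket -> illegal
(2,4): flips 2 -> legal
(3,0): no bracket -> illegal
(3,4): flips 1 -> legal
(4,0): flips 1 -> legal
(4,1): flips 1 -> legal
(4,2): flips 2 -> legal
(4,3): flips 1 -> legal
(4,4): flips 1 -> legal
B mobility = 8
-- W to move --
(0,0): flips 4 -> legal
(1,0): flips 3 -> legal
(3,0): flips 2 -> legal
W mobility = 3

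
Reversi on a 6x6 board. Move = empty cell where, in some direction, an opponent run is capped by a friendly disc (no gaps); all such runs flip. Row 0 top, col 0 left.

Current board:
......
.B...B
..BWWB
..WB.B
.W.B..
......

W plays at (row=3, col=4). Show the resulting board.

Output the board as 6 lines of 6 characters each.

Answer: ......
.B...B
..BWWB
..WWWB
.W.B..
......

Derivation:
Place W at (3,4); scan 8 dirs for brackets.
Dir NW: first cell 'W' (not opp) -> no flip
Dir N: first cell 'W' (not opp) -> no flip
Dir NE: opp run (2,5), next=edge -> no flip
Dir W: opp run (3,3) capped by W -> flip
Dir E: opp run (3,5), next=edge -> no flip
Dir SW: opp run (4,3), next='.' -> no flip
Dir S: first cell '.' (not opp) -> no flip
Dir SE: first cell '.' (not opp) -> no flip
All flips: (3,3)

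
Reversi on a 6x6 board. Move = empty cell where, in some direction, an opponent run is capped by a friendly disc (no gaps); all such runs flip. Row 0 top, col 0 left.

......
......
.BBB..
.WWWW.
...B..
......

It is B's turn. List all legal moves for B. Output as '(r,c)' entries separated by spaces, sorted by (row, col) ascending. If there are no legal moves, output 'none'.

Answer: (2,5) (4,0) (4,1) (4,2) (4,4) (4,5)

Derivation:
(2,0): no bracket -> illegal
(2,4): no bracket -> illegal
(2,5): flips 1 -> legal
(3,0): no bracket -> illegal
(3,5): no bracket -> illegal
(4,0): flips 1 -> legal
(4,1): flips 2 -> legal
(4,2): flips 1 -> legal
(4,4): flips 1 -> legal
(4,5): flips 1 -> legal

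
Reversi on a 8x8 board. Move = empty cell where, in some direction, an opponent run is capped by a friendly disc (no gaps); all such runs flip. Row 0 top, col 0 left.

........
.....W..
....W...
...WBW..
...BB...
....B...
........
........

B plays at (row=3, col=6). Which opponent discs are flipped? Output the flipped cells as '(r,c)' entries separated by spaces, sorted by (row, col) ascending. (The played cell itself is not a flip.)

Dir NW: first cell '.' (not opp) -> no flip
Dir N: first cell '.' (not opp) -> no flip
Dir NE: first cell '.' (not opp) -> no flip
Dir W: opp run (3,5) capped by B -> flip
Dir E: first cell '.' (not opp) -> no flip
Dir SW: first cell '.' (not opp) -> no flip
Dir S: first cell '.' (not opp) -> no flip
Dir SE: first cell '.' (not opp) -> no flip

Answer: (3,5)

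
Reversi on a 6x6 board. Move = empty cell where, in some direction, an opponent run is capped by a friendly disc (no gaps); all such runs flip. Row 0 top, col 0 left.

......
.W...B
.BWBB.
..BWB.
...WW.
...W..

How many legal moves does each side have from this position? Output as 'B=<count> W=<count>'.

-- B to move --
(0,0): no bracket -> illegal
(0,1): flips 1 -> legal
(0,2): no bracket -> illegal
(1,0): no bracket -> illegal
(1,2): flips 1 -> legal
(1,3): no bracket -> illegal
(2,0): no bracket -> illegal
(3,1): no bracket -> illegal
(3,5): no bracket -> illegal
(4,2): flips 1 -> legal
(4,5): no bracket -> illegal
(5,2): flips 1 -> legal
(5,4): flips 2 -> legal
(5,5): no bracket -> illegal
B mobility = 5
-- W to move --
(0,4): no bracket -> illegal
(0,5): no bracket -> illegal
(1,0): flips 2 -> legal
(1,2): no bracket -> illegal
(1,3): flips 1 -> legal
(1,4): flips 2 -> legal
(2,0): flips 1 -> legal
(2,5): flips 3 -> legal
(3,0): no bracket -> illegal
(3,1): flips 2 -> legal
(3,5): flips 1 -> legal
(4,1): no bracket -> illegal
(4,2): flips 1 -> legal
(4,5): no bracket -> illegal
W mobility = 8

Answer: B=5 W=8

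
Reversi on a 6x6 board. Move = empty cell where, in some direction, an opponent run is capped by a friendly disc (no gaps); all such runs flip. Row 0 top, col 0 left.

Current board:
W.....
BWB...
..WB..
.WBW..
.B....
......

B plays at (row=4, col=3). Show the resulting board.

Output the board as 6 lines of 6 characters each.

Place B at (4,3); scan 8 dirs for brackets.
Dir NW: first cell 'B' (not opp) -> no flip
Dir N: opp run (3,3) capped by B -> flip
Dir NE: first cell '.' (not opp) -> no flip
Dir W: first cell '.' (not opp) -> no flip
Dir E: first cell '.' (not opp) -> no flip
Dir SW: first cell '.' (not opp) -> no flip
Dir S: first cell '.' (not opp) -> no flip
Dir SE: first cell '.' (not opp) -> no flip
All flips: (3,3)

Answer: W.....
BWB...
..WB..
.WBB..
.B.B..
......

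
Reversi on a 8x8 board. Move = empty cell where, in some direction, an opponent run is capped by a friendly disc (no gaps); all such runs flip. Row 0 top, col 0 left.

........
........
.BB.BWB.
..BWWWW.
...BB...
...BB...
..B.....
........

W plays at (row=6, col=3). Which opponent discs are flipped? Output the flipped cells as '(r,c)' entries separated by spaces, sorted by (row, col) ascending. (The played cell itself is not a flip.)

Answer: (4,3) (5,3)

Derivation:
Dir NW: first cell '.' (not opp) -> no flip
Dir N: opp run (5,3) (4,3) capped by W -> flip
Dir NE: opp run (5,4), next='.' -> no flip
Dir W: opp run (6,2), next='.' -> no flip
Dir E: first cell '.' (not opp) -> no flip
Dir SW: first cell '.' (not opp) -> no flip
Dir S: first cell '.' (not opp) -> no flip
Dir SE: first cell '.' (not opp) -> no flip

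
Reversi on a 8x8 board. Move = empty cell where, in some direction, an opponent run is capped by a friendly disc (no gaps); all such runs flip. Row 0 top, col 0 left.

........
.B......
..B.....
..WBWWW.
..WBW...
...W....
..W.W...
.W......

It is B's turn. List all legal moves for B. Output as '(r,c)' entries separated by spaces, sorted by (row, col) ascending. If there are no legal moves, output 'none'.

(2,1): flips 1 -> legal
(2,3): no bracket -> illegal
(2,4): no bracket -> illegal
(2,5): flips 1 -> legal
(2,6): no bracket -> illegal
(2,7): no bracket -> illegal
(3,1): flips 1 -> legal
(3,7): flips 3 -> legal
(4,1): flips 1 -> legal
(4,5): flips 1 -> legal
(4,6): no bracket -> illegal
(4,7): no bracket -> illegal
(5,1): flips 1 -> legal
(5,2): flips 2 -> legal
(5,4): no bracket -> illegal
(5,5): flips 1 -> legal
(6,0): no bracket -> illegal
(6,1): no bracket -> illegal
(6,3): flips 1 -> legal
(6,5): no bracket -> illegal
(7,0): no bracket -> illegal
(7,2): no bracket -> illegal
(7,3): no bracket -> illegal
(7,4): no bracket -> illegal
(7,5): no bracket -> illegal

Answer: (2,1) (2,5) (3,1) (3,7) (4,1) (4,5) (5,1) (5,2) (5,5) (6,3)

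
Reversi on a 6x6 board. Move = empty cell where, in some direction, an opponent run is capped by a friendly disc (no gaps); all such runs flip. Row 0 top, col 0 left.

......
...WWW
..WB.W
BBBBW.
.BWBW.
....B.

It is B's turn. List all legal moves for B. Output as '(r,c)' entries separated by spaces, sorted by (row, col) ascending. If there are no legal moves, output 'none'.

Answer: (0,3) (0,4) (0,5) (1,1) (1,2) (2,1) (2,4) (3,5) (4,5) (5,1) (5,2) (5,3) (5,5)

Derivation:
(0,2): no bracket -> illegal
(0,3): flips 1 -> legal
(0,4): flips 2 -> legal
(0,5): flips 1 -> legal
(1,1): flips 1 -> legal
(1,2): flips 1 -> legal
(2,1): flips 1 -> legal
(2,4): flips 2 -> legal
(3,5): flips 1 -> legal
(4,5): flips 2 -> legal
(5,1): flips 1 -> legal
(5,2): flips 1 -> legal
(5,3): flips 1 -> legal
(5,5): flips 1 -> legal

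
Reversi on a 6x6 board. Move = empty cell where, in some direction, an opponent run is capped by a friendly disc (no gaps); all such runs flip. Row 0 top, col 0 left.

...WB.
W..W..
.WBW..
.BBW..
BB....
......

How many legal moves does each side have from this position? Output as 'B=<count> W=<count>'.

-- B to move --
(0,0): no bracket -> illegal
(0,1): no bracket -> illegal
(0,2): flips 1 -> legal
(1,1): flips 1 -> legal
(1,2): no bracket -> illegal
(1,4): flips 1 -> legal
(2,0): flips 1 -> legal
(2,4): flips 1 -> legal
(3,0): no bracket -> illegal
(3,4): flips 1 -> legal
(4,2): no bracket -> illegal
(4,3): no bracket -> illegal
(4,4): flips 1 -> legal
B mobility = 7
-- W to move --
(0,5): flips 1 -> legal
(1,1): flips 1 -> legal
(1,2): no bracket -> illegal
(1,4): no bracket -> illegal
(1,5): no bracket -> illegal
(2,0): no bracket -> illegal
(3,0): flips 2 -> legal
(4,2): no bracket -> illegal
(4,3): flips 1 -> legal
(5,0): flips 2 -> legal
(5,1): flips 2 -> legal
(5,2): no bracket -> illegal
W mobility = 6

Answer: B=7 W=6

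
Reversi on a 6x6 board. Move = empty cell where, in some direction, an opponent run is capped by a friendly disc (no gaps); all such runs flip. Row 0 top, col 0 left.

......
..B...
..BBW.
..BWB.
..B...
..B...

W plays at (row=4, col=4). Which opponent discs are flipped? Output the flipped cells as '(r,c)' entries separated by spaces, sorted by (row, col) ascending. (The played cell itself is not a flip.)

Answer: (3,4)

Derivation:
Dir NW: first cell 'W' (not opp) -> no flip
Dir N: opp run (3,4) capped by W -> flip
Dir NE: first cell '.' (not opp) -> no flip
Dir W: first cell '.' (not opp) -> no flip
Dir E: first cell '.' (not opp) -> no flip
Dir SW: first cell '.' (not opp) -> no flip
Dir S: first cell '.' (not opp) -> no flip
Dir SE: first cell '.' (not opp) -> no flip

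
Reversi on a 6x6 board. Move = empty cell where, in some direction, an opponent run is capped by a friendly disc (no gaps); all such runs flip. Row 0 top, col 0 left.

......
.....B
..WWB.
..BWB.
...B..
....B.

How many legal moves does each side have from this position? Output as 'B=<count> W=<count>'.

-- B to move --
(1,1): no bracket -> illegal
(1,2): flips 2 -> legal
(1,3): flips 2 -> legal
(1,4): flips 1 -> legal
(2,1): flips 2 -> legal
(3,1): no bracket -> illegal
(4,2): flips 1 -> legal
(4,4): no bracket -> illegal
B mobility = 5
-- W to move --
(0,4): no bracket -> illegal
(0,5): no bracket -> illegal
(1,3): no bracket -> illegal
(1,4): no bracket -> illegal
(2,1): no bracket -> illegal
(2,5): flips 1 -> legal
(3,1): flips 1 -> legal
(3,5): flips 1 -> legal
(4,1): flips 1 -> legal
(4,2): flips 1 -> legal
(4,4): no bracket -> illegal
(4,5): flips 1 -> legal
(5,2): no bracket -> illegal
(5,3): flips 1 -> legal
(5,5): no bracket -> illegal
W mobility = 7

Answer: B=5 W=7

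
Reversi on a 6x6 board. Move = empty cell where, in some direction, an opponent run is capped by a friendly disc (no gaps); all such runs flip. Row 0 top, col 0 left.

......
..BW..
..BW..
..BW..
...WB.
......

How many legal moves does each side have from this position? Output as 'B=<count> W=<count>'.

-- B to move --
(0,2): no bracket -> illegal
(0,3): no bracket -> illegal
(0,4): flips 1 -> legal
(1,4): flips 2 -> legal
(2,4): flips 1 -> legal
(3,4): flips 2 -> legal
(4,2): flips 1 -> legal
(5,2): no bracket -> illegal
(5,3): no bracket -> illegal
(5,4): flips 1 -> legal
B mobility = 6
-- W to move --
(0,1): flips 1 -> legal
(0,2): no bracket -> illegal
(0,3): no bracket -> illegal
(1,1): flips 2 -> legal
(2,1): flips 2 -> legal
(3,1): flips 2 -> legal
(3,4): no bracket -> illegal
(3,5): no bracket -> illegal
(4,1): flips 1 -> legal
(4,2): no bracket -> illegal
(4,5): flips 1 -> legal
(5,3): no bracket -> illegal
(5,4): no bracket -> illegal
(5,5): flips 1 -> legal
W mobility = 7

Answer: B=6 W=7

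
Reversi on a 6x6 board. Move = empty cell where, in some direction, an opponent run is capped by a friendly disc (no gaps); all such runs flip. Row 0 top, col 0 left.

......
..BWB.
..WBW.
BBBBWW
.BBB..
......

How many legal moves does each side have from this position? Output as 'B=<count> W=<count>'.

Answer: B=8 W=10

Derivation:
-- B to move --
(0,2): no bracket -> illegal
(0,3): flips 1 -> legal
(0,4): flips 2 -> legal
(1,1): flips 1 -> legal
(1,5): flips 1 -> legal
(2,1): flips 1 -> legal
(2,5): flips 2 -> legal
(4,4): flips 2 -> legal
(4,5): flips 1 -> legal
B mobility = 8
-- W to move --
(0,1): flips 2 -> legal
(0,2): flips 1 -> legal
(0,3): no bracket -> illegal
(0,4): flips 1 -> legal
(0,5): no bracket -> illegal
(1,1): flips 1 -> legal
(1,5): flips 1 -> legal
(2,0): no bracket -> illegal
(2,1): no bracket -> illegal
(2,5): no bracket -> illegal
(4,0): flips 1 -> legal
(4,4): flips 1 -> legal
(5,0): no bracket -> illegal
(5,1): flips 2 -> legal
(5,2): flips 3 -> legal
(5,3): flips 3 -> legal
(5,4): no bracket -> illegal
W mobility = 10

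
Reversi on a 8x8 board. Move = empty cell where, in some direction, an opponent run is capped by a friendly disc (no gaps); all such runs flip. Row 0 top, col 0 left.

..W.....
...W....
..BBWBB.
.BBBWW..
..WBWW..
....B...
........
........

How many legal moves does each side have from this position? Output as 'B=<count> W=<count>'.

Answer: B=12 W=14

Derivation:
-- B to move --
(0,1): no bracket -> illegal
(0,3): flips 1 -> legal
(0,4): flips 1 -> legal
(1,1): no bracket -> illegal
(1,2): no bracket -> illegal
(1,4): flips 3 -> legal
(1,5): flips 1 -> legal
(3,6): flips 3 -> legal
(4,1): flips 1 -> legal
(4,6): flips 2 -> legal
(5,1): flips 1 -> legal
(5,2): flips 1 -> legal
(5,3): flips 3 -> legal
(5,5): flips 3 -> legal
(5,6): flips 2 -> legal
B mobility = 12
-- W to move --
(1,1): flips 2 -> legal
(1,2): flips 3 -> legal
(1,4): no bracket -> illegal
(1,5): flips 1 -> legal
(1,6): flips 1 -> legal
(1,7): flips 1 -> legal
(2,0): flips 1 -> legal
(2,1): flips 2 -> legal
(2,7): flips 2 -> legal
(3,0): flips 3 -> legal
(3,6): no bracket -> illegal
(3,7): no bracket -> illegal
(4,0): flips 2 -> legal
(4,1): no bracket -> illegal
(5,2): flips 1 -> legal
(5,3): flips 3 -> legal
(5,5): no bracket -> illegal
(6,3): flips 1 -> legal
(6,4): flips 1 -> legal
(6,5): no bracket -> illegal
W mobility = 14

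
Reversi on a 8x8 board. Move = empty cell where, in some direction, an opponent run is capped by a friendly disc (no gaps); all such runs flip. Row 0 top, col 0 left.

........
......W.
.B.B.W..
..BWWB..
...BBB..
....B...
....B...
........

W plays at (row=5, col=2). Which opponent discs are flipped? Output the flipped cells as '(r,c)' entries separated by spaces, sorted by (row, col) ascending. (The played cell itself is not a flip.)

Dir NW: first cell '.' (not opp) -> no flip
Dir N: first cell '.' (not opp) -> no flip
Dir NE: opp run (4,3) capped by W -> flip
Dir W: first cell '.' (not opp) -> no flip
Dir E: first cell '.' (not opp) -> no flip
Dir SW: first cell '.' (not opp) -> no flip
Dir S: first cell '.' (not opp) -> no flip
Dir SE: first cell '.' (not opp) -> no flip

Answer: (4,3)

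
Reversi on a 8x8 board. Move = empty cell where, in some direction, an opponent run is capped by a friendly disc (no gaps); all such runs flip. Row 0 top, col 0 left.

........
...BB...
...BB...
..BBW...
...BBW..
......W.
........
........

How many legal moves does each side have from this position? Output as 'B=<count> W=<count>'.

Answer: B=4 W=6

Derivation:
-- B to move --
(2,5): flips 1 -> legal
(3,5): flips 1 -> legal
(3,6): no bracket -> illegal
(4,6): flips 1 -> legal
(4,7): no bracket -> illegal
(5,4): no bracket -> illegal
(5,5): no bracket -> illegal
(5,7): no bracket -> illegal
(6,5): no bracket -> illegal
(6,6): no bracket -> illegal
(6,7): flips 3 -> legal
B mobility = 4
-- W to move --
(0,2): no bracket -> illegal
(0,3): no bracket -> illegal
(0,4): flips 2 -> legal
(0,5): no bracket -> illegal
(1,2): flips 1 -> legal
(1,5): no bracket -> illegal
(2,1): no bracket -> illegal
(2,2): no bracket -> illegal
(2,5): no bracket -> illegal
(3,1): flips 2 -> legal
(3,5): no bracket -> illegal
(4,1): no bracket -> illegal
(4,2): flips 2 -> legal
(5,2): flips 1 -> legal
(5,3): no bracket -> illegal
(5,4): flips 1 -> legal
(5,5): no bracket -> illegal
W mobility = 6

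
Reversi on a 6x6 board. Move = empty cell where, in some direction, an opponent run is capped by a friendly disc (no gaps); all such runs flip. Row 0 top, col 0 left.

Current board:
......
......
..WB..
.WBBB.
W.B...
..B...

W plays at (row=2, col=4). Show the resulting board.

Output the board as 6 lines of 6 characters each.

Place W at (2,4); scan 8 dirs for brackets.
Dir NW: first cell '.' (not opp) -> no flip
Dir N: first cell '.' (not opp) -> no flip
Dir NE: first cell '.' (not opp) -> no flip
Dir W: opp run (2,3) capped by W -> flip
Dir E: first cell '.' (not opp) -> no flip
Dir SW: opp run (3,3) (4,2), next='.' -> no flip
Dir S: opp run (3,4), next='.' -> no flip
Dir SE: first cell '.' (not opp) -> no flip
All flips: (2,3)

Answer: ......
......
..WWW.
.WBBB.
W.B...
..B...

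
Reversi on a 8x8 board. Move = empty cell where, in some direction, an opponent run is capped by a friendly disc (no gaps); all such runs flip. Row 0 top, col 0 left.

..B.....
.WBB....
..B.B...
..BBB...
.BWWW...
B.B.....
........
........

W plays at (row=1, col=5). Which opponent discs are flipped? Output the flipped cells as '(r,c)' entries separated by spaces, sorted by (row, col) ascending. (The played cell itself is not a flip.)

Answer: (2,4) (3,3)

Derivation:
Dir NW: first cell '.' (not opp) -> no flip
Dir N: first cell '.' (not opp) -> no flip
Dir NE: first cell '.' (not opp) -> no flip
Dir W: first cell '.' (not opp) -> no flip
Dir E: first cell '.' (not opp) -> no flip
Dir SW: opp run (2,4) (3,3) capped by W -> flip
Dir S: first cell '.' (not opp) -> no flip
Dir SE: first cell '.' (not opp) -> no flip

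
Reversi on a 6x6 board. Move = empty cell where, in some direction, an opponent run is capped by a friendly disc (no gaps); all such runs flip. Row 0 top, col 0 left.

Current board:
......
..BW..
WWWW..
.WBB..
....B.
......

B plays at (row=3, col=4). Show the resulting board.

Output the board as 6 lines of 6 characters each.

Answer: ......
..BW..
WWWB..
.WBBB.
....B.
......

Derivation:
Place B at (3,4); scan 8 dirs for brackets.
Dir NW: opp run (2,3) capped by B -> flip
Dir N: first cell '.' (not opp) -> no flip
Dir NE: first cell '.' (not opp) -> no flip
Dir W: first cell 'B' (not opp) -> no flip
Dir E: first cell '.' (not opp) -> no flip
Dir SW: first cell '.' (not opp) -> no flip
Dir S: first cell 'B' (not opp) -> no flip
Dir SE: first cell '.' (not opp) -> no flip
All flips: (2,3)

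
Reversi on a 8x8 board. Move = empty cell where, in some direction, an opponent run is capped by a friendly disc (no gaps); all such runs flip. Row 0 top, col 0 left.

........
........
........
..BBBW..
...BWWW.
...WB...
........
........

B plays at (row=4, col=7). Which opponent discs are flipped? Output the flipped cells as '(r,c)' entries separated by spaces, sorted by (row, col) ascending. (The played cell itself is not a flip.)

Answer: (4,4) (4,5) (4,6)

Derivation:
Dir NW: first cell '.' (not opp) -> no flip
Dir N: first cell '.' (not opp) -> no flip
Dir NE: edge -> no flip
Dir W: opp run (4,6) (4,5) (4,4) capped by B -> flip
Dir E: edge -> no flip
Dir SW: first cell '.' (not opp) -> no flip
Dir S: first cell '.' (not opp) -> no flip
Dir SE: edge -> no flip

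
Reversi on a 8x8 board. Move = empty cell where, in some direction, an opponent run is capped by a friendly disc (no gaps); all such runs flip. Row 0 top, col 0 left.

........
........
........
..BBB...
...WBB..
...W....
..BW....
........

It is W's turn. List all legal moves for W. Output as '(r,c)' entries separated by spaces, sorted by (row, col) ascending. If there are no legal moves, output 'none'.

Answer: (2,1) (2,3) (2,5) (3,5) (4,6) (6,1) (7,1)

Derivation:
(2,1): flips 1 -> legal
(2,2): no bracket -> illegal
(2,3): flips 1 -> legal
(2,4): no bracket -> illegal
(2,5): flips 1 -> legal
(3,1): no bracket -> illegal
(3,5): flips 1 -> legal
(3,6): no bracket -> illegal
(4,1): no bracket -> illegal
(4,2): no bracket -> illegal
(4,6): flips 2 -> legal
(5,1): no bracket -> illegal
(5,2): no bracket -> illegal
(5,4): no bracket -> illegal
(5,5): no bracket -> illegal
(5,6): no bracket -> illegal
(6,1): flips 1 -> legal
(7,1): flips 1 -> legal
(7,2): no bracket -> illegal
(7,3): no bracket -> illegal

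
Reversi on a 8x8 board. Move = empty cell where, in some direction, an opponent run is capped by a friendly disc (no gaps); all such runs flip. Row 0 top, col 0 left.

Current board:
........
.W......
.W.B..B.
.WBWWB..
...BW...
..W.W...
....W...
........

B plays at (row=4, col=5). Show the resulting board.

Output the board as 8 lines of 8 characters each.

Place B at (4,5); scan 8 dirs for brackets.
Dir NW: opp run (3,4) capped by B -> flip
Dir N: first cell 'B' (not opp) -> no flip
Dir NE: first cell '.' (not opp) -> no flip
Dir W: opp run (4,4) capped by B -> flip
Dir E: first cell '.' (not opp) -> no flip
Dir SW: opp run (5,4), next='.' -> no flip
Dir S: first cell '.' (not opp) -> no flip
Dir SE: first cell '.' (not opp) -> no flip
All flips: (3,4) (4,4)

Answer: ........
.W......
.W.B..B.
.WBWBB..
...BBB..
..W.W...
....W...
........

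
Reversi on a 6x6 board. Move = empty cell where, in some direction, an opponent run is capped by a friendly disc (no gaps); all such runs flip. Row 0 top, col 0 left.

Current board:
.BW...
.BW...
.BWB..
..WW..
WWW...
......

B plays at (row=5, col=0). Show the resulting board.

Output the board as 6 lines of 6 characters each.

Place B at (5,0); scan 8 dirs for brackets.
Dir NW: edge -> no flip
Dir N: opp run (4,0), next='.' -> no flip
Dir NE: opp run (4,1) (3,2) capped by B -> flip
Dir W: edge -> no flip
Dir E: first cell '.' (not opp) -> no flip
Dir SW: edge -> no flip
Dir S: edge -> no flip
Dir SE: edge -> no flip
All flips: (3,2) (4,1)

Answer: .BW...
.BW...
.BWB..
..BW..
WBW...
B.....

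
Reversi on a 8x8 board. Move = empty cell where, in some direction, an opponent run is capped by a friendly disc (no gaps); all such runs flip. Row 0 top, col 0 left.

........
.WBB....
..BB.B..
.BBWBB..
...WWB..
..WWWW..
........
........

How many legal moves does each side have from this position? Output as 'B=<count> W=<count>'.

Answer: B=9 W=10

Derivation:
-- B to move --
(0,0): flips 1 -> legal
(0,1): no bracket -> illegal
(0,2): no bracket -> illegal
(1,0): flips 1 -> legal
(2,0): no bracket -> illegal
(2,1): no bracket -> illegal
(2,4): no bracket -> illegal
(4,1): no bracket -> illegal
(4,2): flips 2 -> legal
(4,6): no bracket -> illegal
(5,1): no bracket -> illegal
(5,6): no bracket -> illegal
(6,1): flips 2 -> legal
(6,2): flips 2 -> legal
(6,3): flips 4 -> legal
(6,4): flips 2 -> legal
(6,5): flips 3 -> legal
(6,6): flips 3 -> legal
B mobility = 9
-- W to move --
(0,1): no bracket -> illegal
(0,2): no bracket -> illegal
(0,3): flips 2 -> legal
(0,4): no bracket -> illegal
(1,4): flips 2 -> legal
(1,5): flips 3 -> legal
(1,6): flips 2 -> legal
(2,0): no bracket -> illegal
(2,1): flips 1 -> legal
(2,4): flips 1 -> legal
(2,6): flips 1 -> legal
(3,0): flips 2 -> legal
(3,6): flips 3 -> legal
(4,0): no bracket -> illegal
(4,1): no bracket -> illegal
(4,2): no bracket -> illegal
(4,6): flips 1 -> legal
(5,6): no bracket -> illegal
W mobility = 10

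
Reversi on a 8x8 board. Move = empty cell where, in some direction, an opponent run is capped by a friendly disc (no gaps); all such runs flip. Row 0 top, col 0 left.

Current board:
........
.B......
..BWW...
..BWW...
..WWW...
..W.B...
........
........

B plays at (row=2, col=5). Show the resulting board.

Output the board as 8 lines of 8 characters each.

Answer: ........
.B......
..BBBB..
..BWW...
..WWW...
..W.B...
........
........

Derivation:
Place B at (2,5); scan 8 dirs for brackets.
Dir NW: first cell '.' (not opp) -> no flip
Dir N: first cell '.' (not opp) -> no flip
Dir NE: first cell '.' (not opp) -> no flip
Dir W: opp run (2,4) (2,3) capped by B -> flip
Dir E: first cell '.' (not opp) -> no flip
Dir SW: opp run (3,4) (4,3) (5,2), next='.' -> no flip
Dir S: first cell '.' (not opp) -> no flip
Dir SE: first cell '.' (not opp) -> no flip
All flips: (2,3) (2,4)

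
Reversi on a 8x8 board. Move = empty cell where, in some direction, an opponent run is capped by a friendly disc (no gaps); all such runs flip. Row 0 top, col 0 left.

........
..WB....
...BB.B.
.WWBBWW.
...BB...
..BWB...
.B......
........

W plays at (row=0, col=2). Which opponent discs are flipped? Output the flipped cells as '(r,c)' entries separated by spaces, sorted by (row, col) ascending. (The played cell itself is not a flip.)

Dir NW: edge -> no flip
Dir N: edge -> no flip
Dir NE: edge -> no flip
Dir W: first cell '.' (not opp) -> no flip
Dir E: first cell '.' (not opp) -> no flip
Dir SW: first cell '.' (not opp) -> no flip
Dir S: first cell 'W' (not opp) -> no flip
Dir SE: opp run (1,3) (2,4) capped by W -> flip

Answer: (1,3) (2,4)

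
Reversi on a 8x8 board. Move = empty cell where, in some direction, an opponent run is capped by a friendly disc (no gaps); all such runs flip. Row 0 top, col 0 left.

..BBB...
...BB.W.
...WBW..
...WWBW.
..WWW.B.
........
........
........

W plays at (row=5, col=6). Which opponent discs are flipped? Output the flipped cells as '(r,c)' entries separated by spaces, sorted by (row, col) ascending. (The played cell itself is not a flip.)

Answer: (4,6)

Derivation:
Dir NW: first cell '.' (not opp) -> no flip
Dir N: opp run (4,6) capped by W -> flip
Dir NE: first cell '.' (not opp) -> no flip
Dir W: first cell '.' (not opp) -> no flip
Dir E: first cell '.' (not opp) -> no flip
Dir SW: first cell '.' (not opp) -> no flip
Dir S: first cell '.' (not opp) -> no flip
Dir SE: first cell '.' (not opp) -> no flip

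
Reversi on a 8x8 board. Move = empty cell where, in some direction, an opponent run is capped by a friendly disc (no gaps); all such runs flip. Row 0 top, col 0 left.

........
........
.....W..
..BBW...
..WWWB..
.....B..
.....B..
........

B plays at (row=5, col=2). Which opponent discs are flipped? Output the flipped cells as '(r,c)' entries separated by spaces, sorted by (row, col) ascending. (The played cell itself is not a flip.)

Answer: (4,2)

Derivation:
Dir NW: first cell '.' (not opp) -> no flip
Dir N: opp run (4,2) capped by B -> flip
Dir NE: opp run (4,3) (3,4) (2,5), next='.' -> no flip
Dir W: first cell '.' (not opp) -> no flip
Dir E: first cell '.' (not opp) -> no flip
Dir SW: first cell '.' (not opp) -> no flip
Dir S: first cell '.' (not opp) -> no flip
Dir SE: first cell '.' (not opp) -> no flip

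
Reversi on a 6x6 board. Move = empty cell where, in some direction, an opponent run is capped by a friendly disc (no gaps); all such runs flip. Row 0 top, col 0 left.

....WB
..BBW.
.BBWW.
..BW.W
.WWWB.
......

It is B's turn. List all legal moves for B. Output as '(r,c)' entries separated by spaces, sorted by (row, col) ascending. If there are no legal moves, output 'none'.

(0,3): flips 1 -> legal
(1,5): flips 1 -> legal
(2,5): flips 2 -> legal
(3,0): no bracket -> illegal
(3,1): no bracket -> illegal
(3,4): flips 2 -> legal
(4,0): flips 3 -> legal
(4,5): no bracket -> illegal
(5,0): flips 1 -> legal
(5,1): no bracket -> illegal
(5,2): flips 1 -> legal
(5,3): flips 3 -> legal
(5,4): flips 1 -> legal

Answer: (0,3) (1,5) (2,5) (3,4) (4,0) (5,0) (5,2) (5,3) (5,4)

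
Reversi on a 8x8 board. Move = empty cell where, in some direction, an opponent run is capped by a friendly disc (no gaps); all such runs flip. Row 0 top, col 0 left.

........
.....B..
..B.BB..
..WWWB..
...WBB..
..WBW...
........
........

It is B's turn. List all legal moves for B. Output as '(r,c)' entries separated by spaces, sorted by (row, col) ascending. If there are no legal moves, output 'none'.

Answer: (2,3) (3,1) (4,2) (5,1) (5,5) (6,1) (6,3) (6,4)

Derivation:
(2,1): no bracket -> illegal
(2,3): flips 3 -> legal
(3,1): flips 3 -> legal
(4,1): no bracket -> illegal
(4,2): flips 3 -> legal
(5,1): flips 1 -> legal
(5,5): flips 1 -> legal
(6,1): flips 3 -> legal
(6,2): no bracket -> illegal
(6,3): flips 1 -> legal
(6,4): flips 1 -> legal
(6,5): no bracket -> illegal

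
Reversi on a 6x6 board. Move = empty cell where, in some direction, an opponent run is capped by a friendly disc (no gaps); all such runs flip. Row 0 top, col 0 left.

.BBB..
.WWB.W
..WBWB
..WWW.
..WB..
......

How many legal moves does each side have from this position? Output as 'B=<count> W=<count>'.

Answer: B=9 W=7

Derivation:
-- B to move --
(0,0): no bracket -> illegal
(0,4): no bracket -> illegal
(0,5): flips 1 -> legal
(1,0): flips 2 -> legal
(1,4): no bracket -> illegal
(2,0): flips 1 -> legal
(2,1): flips 4 -> legal
(3,1): flips 1 -> legal
(3,5): flips 1 -> legal
(4,1): flips 2 -> legal
(4,4): no bracket -> illegal
(4,5): flips 1 -> legal
(5,1): no bracket -> illegal
(5,2): flips 4 -> legal
(5,3): no bracket -> illegal
B mobility = 9
-- W to move --
(0,0): no bracket -> illegal
(0,4): flips 1 -> legal
(1,0): no bracket -> illegal
(1,4): flips 2 -> legal
(3,5): flips 1 -> legal
(4,4): flips 1 -> legal
(5,2): flips 1 -> legal
(5,3): flips 1 -> legal
(5,4): flips 1 -> legal
W mobility = 7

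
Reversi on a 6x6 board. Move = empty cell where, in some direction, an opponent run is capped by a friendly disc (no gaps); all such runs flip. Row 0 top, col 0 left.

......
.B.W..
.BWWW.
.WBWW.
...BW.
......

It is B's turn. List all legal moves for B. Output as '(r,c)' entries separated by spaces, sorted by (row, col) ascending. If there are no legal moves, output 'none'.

Answer: (0,3) (1,2) (1,4) (2,5) (3,0) (3,5) (4,1) (4,5) (5,5)

Derivation:
(0,2): no bracket -> illegal
(0,3): flips 3 -> legal
(0,4): no bracket -> illegal
(1,2): flips 1 -> legal
(1,4): flips 1 -> legal
(1,5): no bracket -> illegal
(2,0): no bracket -> illegal
(2,5): flips 4 -> legal
(3,0): flips 1 -> legal
(3,5): flips 2 -> legal
(4,0): no bracket -> illegal
(4,1): flips 1 -> legal
(4,2): no bracket -> illegal
(4,5): flips 1 -> legal
(5,3): no bracket -> illegal
(5,4): no bracket -> illegal
(5,5): flips 3 -> legal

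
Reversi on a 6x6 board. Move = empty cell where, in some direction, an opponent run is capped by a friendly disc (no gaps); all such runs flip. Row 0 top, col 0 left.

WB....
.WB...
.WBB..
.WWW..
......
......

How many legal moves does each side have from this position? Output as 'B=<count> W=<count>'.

-- B to move --
(0,2): no bracket -> illegal
(1,0): flips 1 -> legal
(2,0): flips 1 -> legal
(2,4): no bracket -> illegal
(3,0): flips 1 -> legal
(3,4): no bracket -> illegal
(4,0): flips 1 -> legal
(4,1): flips 4 -> legal
(4,2): flips 1 -> legal
(4,3): flips 1 -> legal
(4,4): flips 1 -> legal
B mobility = 8
-- W to move --
(0,2): flips 3 -> legal
(0,3): flips 1 -> legal
(1,0): no bracket -> illegal
(1,3): flips 3 -> legal
(1,4): flips 1 -> legal
(2,4): flips 2 -> legal
(3,4): no bracket -> illegal
W mobility = 5

Answer: B=8 W=5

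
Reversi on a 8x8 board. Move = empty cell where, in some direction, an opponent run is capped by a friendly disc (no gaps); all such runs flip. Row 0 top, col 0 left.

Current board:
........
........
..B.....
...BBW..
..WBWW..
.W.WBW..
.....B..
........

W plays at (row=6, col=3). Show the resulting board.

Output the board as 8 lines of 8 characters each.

Place W at (6,3); scan 8 dirs for brackets.
Dir NW: first cell '.' (not opp) -> no flip
Dir N: first cell 'W' (not opp) -> no flip
Dir NE: opp run (5,4) capped by W -> flip
Dir W: first cell '.' (not opp) -> no flip
Dir E: first cell '.' (not opp) -> no flip
Dir SW: first cell '.' (not opp) -> no flip
Dir S: first cell '.' (not opp) -> no flip
Dir SE: first cell '.' (not opp) -> no flip
All flips: (5,4)

Answer: ........
........
..B.....
...BBW..
..WBWW..
.W.WWW..
...W.B..
........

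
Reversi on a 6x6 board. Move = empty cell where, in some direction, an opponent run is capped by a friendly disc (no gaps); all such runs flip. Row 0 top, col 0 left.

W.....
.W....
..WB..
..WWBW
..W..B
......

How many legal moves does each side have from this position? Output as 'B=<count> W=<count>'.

Answer: B=5 W=4

Derivation:
-- B to move --
(0,1): no bracket -> illegal
(0,2): no bracket -> illegal
(1,0): no bracket -> illegal
(1,2): no bracket -> illegal
(1,3): no bracket -> illegal
(2,0): no bracket -> illegal
(2,1): flips 1 -> legal
(2,4): no bracket -> illegal
(2,5): flips 1 -> legal
(3,1): flips 2 -> legal
(4,1): flips 1 -> legal
(4,3): flips 1 -> legal
(4,4): no bracket -> illegal
(5,1): no bracket -> illegal
(5,2): no bracket -> illegal
(5,3): no bracket -> illegal
B mobility = 5
-- W to move --
(1,2): no bracket -> illegal
(1,3): flips 1 -> legal
(1,4): flips 1 -> legal
(2,4): flips 1 -> legal
(2,5): no bracket -> illegal
(4,3): no bracket -> illegal
(4,4): no bracket -> illegal
(5,4): no bracket -> illegal
(5,5): flips 1 -> legal
W mobility = 4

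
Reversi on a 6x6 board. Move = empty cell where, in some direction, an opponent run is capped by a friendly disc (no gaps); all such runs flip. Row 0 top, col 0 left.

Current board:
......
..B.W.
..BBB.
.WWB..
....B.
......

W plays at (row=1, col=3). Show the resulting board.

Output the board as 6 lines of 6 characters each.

Answer: ......
..BWW.
..WBB.
.WWB..
....B.
......

Derivation:
Place W at (1,3); scan 8 dirs for brackets.
Dir NW: first cell '.' (not opp) -> no flip
Dir N: first cell '.' (not opp) -> no flip
Dir NE: first cell '.' (not opp) -> no flip
Dir W: opp run (1,2), next='.' -> no flip
Dir E: first cell 'W' (not opp) -> no flip
Dir SW: opp run (2,2) capped by W -> flip
Dir S: opp run (2,3) (3,3), next='.' -> no flip
Dir SE: opp run (2,4), next='.' -> no flip
All flips: (2,2)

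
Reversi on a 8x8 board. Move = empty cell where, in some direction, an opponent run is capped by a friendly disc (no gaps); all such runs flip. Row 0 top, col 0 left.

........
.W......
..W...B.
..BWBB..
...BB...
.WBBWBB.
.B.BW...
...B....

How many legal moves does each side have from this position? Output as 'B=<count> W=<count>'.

-- B to move --
(0,0): flips 3 -> legal
(0,1): no bracket -> illegal
(0,2): no bracket -> illegal
(1,0): no bracket -> illegal
(1,2): flips 1 -> legal
(1,3): no bracket -> illegal
(2,0): no bracket -> illegal
(2,1): no bracket -> illegal
(2,3): flips 1 -> legal
(2,4): no bracket -> illegal
(3,1): no bracket -> illegal
(4,0): no bracket -> illegal
(4,1): flips 1 -> legal
(4,2): no bracket -> illegal
(4,5): flips 1 -> legal
(5,0): flips 1 -> legal
(6,0): no bracket -> illegal
(6,2): no bracket -> illegal
(6,5): flips 2 -> legal
(7,4): flips 2 -> legal
(7,5): flips 1 -> legal
B mobility = 9
-- W to move --
(1,5): no bracket -> illegal
(1,6): no bracket -> illegal
(1,7): no bracket -> illegal
(2,1): flips 2 -> legal
(2,3): no bracket -> illegal
(2,4): flips 2 -> legal
(2,5): no bracket -> illegal
(2,7): no bracket -> illegal
(3,1): flips 1 -> legal
(3,6): flips 2 -> legal
(3,7): no bracket -> illegal
(4,1): no bracket -> illegal
(4,2): flips 2 -> legal
(4,5): no bracket -> illegal
(4,6): flips 1 -> legal
(4,7): no bracket -> illegal
(5,0): no bracket -> illegal
(5,7): flips 2 -> legal
(6,0): no bracket -> illegal
(6,2): flips 1 -> legal
(6,5): no bracket -> illegal
(6,6): flips 2 -> legal
(6,7): no bracket -> illegal
(7,0): no bracket -> illegal
(7,1): flips 1 -> legal
(7,2): flips 1 -> legal
(7,4): no bracket -> illegal
W mobility = 11

Answer: B=9 W=11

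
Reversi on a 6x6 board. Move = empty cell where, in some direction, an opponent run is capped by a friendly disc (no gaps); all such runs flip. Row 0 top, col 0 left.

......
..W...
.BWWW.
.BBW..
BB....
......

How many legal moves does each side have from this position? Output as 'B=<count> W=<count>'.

-- B to move --
(0,1): no bracket -> illegal
(0,2): flips 2 -> legal
(0,3): flips 1 -> legal
(1,1): no bracket -> illegal
(1,3): flips 1 -> legal
(1,4): flips 1 -> legal
(1,5): no bracket -> illegal
(2,5): flips 3 -> legal
(3,4): flips 1 -> legal
(3,5): no bracket -> illegal
(4,2): no bracket -> illegal
(4,3): no bracket -> illegal
(4,4): no bracket -> illegal
B mobility = 6
-- W to move --
(1,0): no bracket -> illegal
(1,1): no bracket -> illegal
(2,0): flips 1 -> legal
(3,0): flips 3 -> legal
(4,2): flips 1 -> legal
(4,3): no bracket -> illegal
(5,0): flips 2 -> legal
(5,1): no bracket -> illegal
(5,2): no bracket -> illegal
W mobility = 4

Answer: B=6 W=4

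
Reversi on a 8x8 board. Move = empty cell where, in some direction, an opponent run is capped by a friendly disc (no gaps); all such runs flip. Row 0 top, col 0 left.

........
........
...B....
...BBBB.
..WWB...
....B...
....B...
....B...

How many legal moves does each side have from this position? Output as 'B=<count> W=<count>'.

Answer: B=5 W=5

Derivation:
-- B to move --
(3,1): no bracket -> illegal
(3,2): flips 1 -> legal
(4,1): flips 2 -> legal
(5,1): flips 1 -> legal
(5,2): flips 1 -> legal
(5,3): flips 1 -> legal
B mobility = 5
-- W to move --
(1,2): no bracket -> illegal
(1,3): flips 2 -> legal
(1,4): no bracket -> illegal
(2,2): no bracket -> illegal
(2,4): flips 1 -> legal
(2,5): flips 1 -> legal
(2,6): no bracket -> illegal
(2,7): no bracket -> illegal
(3,2): no bracket -> illegal
(3,7): no bracket -> illegal
(4,5): flips 1 -> legal
(4,6): no bracket -> illegal
(4,7): no bracket -> illegal
(5,3): no bracket -> illegal
(5,5): no bracket -> illegal
(6,3): no bracket -> illegal
(6,5): flips 1 -> legal
(7,3): no bracket -> illegal
(7,5): no bracket -> illegal
W mobility = 5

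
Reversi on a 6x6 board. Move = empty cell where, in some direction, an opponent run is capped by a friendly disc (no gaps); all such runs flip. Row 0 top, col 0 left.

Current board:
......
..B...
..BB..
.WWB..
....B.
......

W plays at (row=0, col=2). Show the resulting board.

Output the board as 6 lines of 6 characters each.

Answer: ..W...
..W...
..WB..
.WWB..
....B.
......

Derivation:
Place W at (0,2); scan 8 dirs for brackets.
Dir NW: edge -> no flip
Dir N: edge -> no flip
Dir NE: edge -> no flip
Dir W: first cell '.' (not opp) -> no flip
Dir E: first cell '.' (not opp) -> no flip
Dir SW: first cell '.' (not opp) -> no flip
Dir S: opp run (1,2) (2,2) capped by W -> flip
Dir SE: first cell '.' (not opp) -> no flip
All flips: (1,2) (2,2)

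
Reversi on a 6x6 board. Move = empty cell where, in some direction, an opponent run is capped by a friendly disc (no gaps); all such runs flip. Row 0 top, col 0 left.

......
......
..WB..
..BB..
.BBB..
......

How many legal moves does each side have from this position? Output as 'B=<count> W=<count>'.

Answer: B=3 W=3

Derivation:
-- B to move --
(1,1): flips 1 -> legal
(1,2): flips 1 -> legal
(1,3): no bracket -> illegal
(2,1): flips 1 -> legal
(3,1): no bracket -> illegal
B mobility = 3
-- W to move --
(1,2): no bracket -> illegal
(1,3): no bracket -> illegal
(1,4): no bracket -> illegal
(2,1): no bracket -> illegal
(2,4): flips 1 -> legal
(3,0): no bracket -> illegal
(3,1): no bracket -> illegal
(3,4): no bracket -> illegal
(4,0): no bracket -> illegal
(4,4): flips 1 -> legal
(5,0): no bracket -> illegal
(5,1): no bracket -> illegal
(5,2): flips 2 -> legal
(5,3): no bracket -> illegal
(5,4): no bracket -> illegal
W mobility = 3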